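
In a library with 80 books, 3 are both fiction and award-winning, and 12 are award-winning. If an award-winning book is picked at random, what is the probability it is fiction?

P(A ∩ B) = 3/80
P(B) = 12/80 = 3/20
P(A|B) = P(A ∩ B) / P(B) = (3/80) / (3/20) = 1/4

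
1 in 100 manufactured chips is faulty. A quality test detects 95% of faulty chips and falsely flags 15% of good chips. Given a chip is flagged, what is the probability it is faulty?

Let D = the rare event, + = positive/flagged.
P(D) = 1/100
P(+|D) = 95/100 = 19/20
P(+|D') = 15/100 = 3/20
P(+) = P(+|D)P(D) + P(+|D')P(D')
     = \frac{19}{20} × \frac{1}{100} + \frac{3}{20} × \frac{99}{100}
     = \frac{79}{500}
P(D|+) = P(+|D)P(D)/P(+) = \frac{19}{316}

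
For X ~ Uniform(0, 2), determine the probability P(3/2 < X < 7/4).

P(3/2 < X < 7/4) = ∫_{3/2}^{7/4} f(x) dx
where f(x) = \frac{1}{2}
= \frac{1}{8}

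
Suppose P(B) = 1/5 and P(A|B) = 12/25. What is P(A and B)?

By definition, P(A|B) = P(A ∩ B) / P(B)
So P(A ∩ B) = P(A|B) × P(B)
= 12/25 × 1/5
= 12/125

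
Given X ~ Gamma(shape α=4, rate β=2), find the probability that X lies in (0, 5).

P(0 < X < 5) = ∫_{0}^{5} f(x) dx
where f(x) = \frac{8 x^{3} e^{- 2 x}}{3}
= 1 - \frac{683}{3 e^{10}}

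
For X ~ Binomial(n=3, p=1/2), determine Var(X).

For X ~ Binomial(n=3, p=1/2):
Var(X) = \frac{3}{4}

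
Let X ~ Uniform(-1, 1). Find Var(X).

For X ~ Uniform(-1, 1):
Var(X) = \frac{1}{3}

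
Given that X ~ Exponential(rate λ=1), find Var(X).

For X ~ Exponential(rate λ=1):
Var(X) = 1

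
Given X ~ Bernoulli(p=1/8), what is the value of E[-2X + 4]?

For X ~ Bernoulli(p=1/8):
E[X] = \frac{1}{8}
E[-2X + 4] = -2 × E[X] + 4 = \frac{15}{4}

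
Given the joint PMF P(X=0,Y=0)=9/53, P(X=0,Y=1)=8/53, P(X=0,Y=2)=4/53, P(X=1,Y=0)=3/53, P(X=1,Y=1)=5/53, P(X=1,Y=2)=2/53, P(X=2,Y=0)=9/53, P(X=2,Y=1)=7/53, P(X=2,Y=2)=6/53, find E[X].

First find marginal of X:
P(X=0) = 21/53
P(X=1) = 10/53
P(X=2) = 22/53
E[X] = 0 × 21/53 + 1 × 10/53 + 2 × 22/53 = 54/53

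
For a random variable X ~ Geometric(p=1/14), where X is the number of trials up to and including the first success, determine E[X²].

Using the identity E[X²] = Var(X) + (E[X])²:
E[X] = 14
Var(X) = 182
E[X²] = 182 + (14)²
= 378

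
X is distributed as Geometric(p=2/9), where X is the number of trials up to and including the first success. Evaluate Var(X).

For X ~ Geometric(p=2/9), where X is the number of trials up to and including the first success:
Var(X) = \frac{63}{4}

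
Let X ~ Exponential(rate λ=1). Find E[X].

For X ~ Exponential(rate λ=1), the expected value is:
E[X] = 1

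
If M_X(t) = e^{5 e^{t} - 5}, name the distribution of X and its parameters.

The MGF M(t) = e^{5 e^{t} - 5} is the standard form for the Poisson distribution.
Comparing with the known MGF formula identifies: Poisson(λ=5)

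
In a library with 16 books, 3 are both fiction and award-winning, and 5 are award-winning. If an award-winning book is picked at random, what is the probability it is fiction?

P(A ∩ B) = 3/16
P(B) = 5/16
P(A|B) = P(A ∩ B) / P(B) = (3/16) / (5/16) = 3/5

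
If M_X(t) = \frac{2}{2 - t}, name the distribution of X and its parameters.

The MGF M(t) = \frac{2}{2 - t} is the standard form for the Exponential distribution.
Comparing with the known MGF formula identifies: Exponential(rate λ=2)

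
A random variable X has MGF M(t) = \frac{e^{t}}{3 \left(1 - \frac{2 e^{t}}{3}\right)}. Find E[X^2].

To find E[X^2], compute M^(2)(0):
M^(1)(t) = \frac{e^{t}}{3 \left(1 - \frac{2 e^{t}}{3}\right)} + \frac{2 e^{2 t}}{9 \left(1 - \frac{2 e^{t}}{3}\right)^{2}}
M^(2)(t) = \frac{e^{t}}{3 \left(1 - \frac{2 e^{t}}{3}\right)} + \frac{2 e^{2 t}}{3 \left(1 - \frac{2 e^{t}}{3}\right)^{2}} + \frac{8 e^{3 t}}{27 \left(1 - \frac{2 e^{t}}{3}\right)^{3}}
M^(2)(0) = 15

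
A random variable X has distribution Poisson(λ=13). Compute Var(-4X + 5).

For X ~ Poisson(λ=13):
Var(X) = 13
Var(-4X + 5) = (-4)² × Var(X) = 16 × 13 = 208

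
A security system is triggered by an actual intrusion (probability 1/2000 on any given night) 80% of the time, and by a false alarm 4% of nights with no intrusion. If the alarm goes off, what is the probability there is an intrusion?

Let D = the rare event, + = positive/flagged.
P(D) = 1/2000
P(+|D) = 80/100 = 4/5
P(+|D') = 4/100 = 1/25
P(+) = P(+|D)P(D) + P(+|D')P(D')
     = \frac{4}{5} × \frac{1}{2000} + \frac{1}{25} × \frac{1999}{2000}
     = \frac{2019}{50000}
P(D|+) = P(+|D)P(D)/P(+) = \frac{20}{2019}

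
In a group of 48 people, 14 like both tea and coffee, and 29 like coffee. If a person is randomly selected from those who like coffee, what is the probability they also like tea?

P(A ∩ B) = 14/48 = 7/24
P(B) = 29/48
P(A|B) = P(A ∩ B) / P(B) = (7/24) / (29/48) = 14/29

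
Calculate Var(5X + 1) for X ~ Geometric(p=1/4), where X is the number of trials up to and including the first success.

For X ~ Geometric(p=1/4), where X is the number of trials up to and including the first success:
Var(X) = 12
Var(5X + 1) = (5)² × Var(X) = 25 × 12 = 300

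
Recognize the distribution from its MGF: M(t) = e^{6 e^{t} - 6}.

The MGF M(t) = e^{6 e^{t} - 6} is the standard form for the Poisson distribution.
Comparing with the known MGF formula identifies: Poisson(λ=6)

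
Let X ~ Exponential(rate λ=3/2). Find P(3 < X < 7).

P(3 < X < 7) = ∫_{3}^{7} f(x) dx
where f(x) = \frac{3 e^{- \frac{3 x}{2}}}{2}
= - \frac{1 - e^{6}}{e^{\frac{21}{2}}}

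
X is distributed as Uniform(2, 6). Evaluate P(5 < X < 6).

P(5 < X < 6) = ∫_{5}^{6} f(x) dx
where f(x) = \frac{1}{4}
= \frac{1}{4}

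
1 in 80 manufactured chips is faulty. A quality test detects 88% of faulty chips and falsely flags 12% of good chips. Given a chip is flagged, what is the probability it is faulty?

Let D = the rare event, + = positive/flagged.
P(D) = 1/80
P(+|D) = 88/100 = 22/25
P(+|D') = 12/100 = 3/25
P(+) = P(+|D)P(D) + P(+|D')P(D')
     = \frac{22}{25} × \frac{1}{80} + \frac{3}{25} × \frac{79}{80}
     = \frac{259}{2000}
P(D|+) = P(+|D)P(D)/P(+) = \frac{22}{259}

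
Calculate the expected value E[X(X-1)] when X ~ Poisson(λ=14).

E[X(X-1)] = E[X² - X] = E[X²] - E[X]
E[X] = 14
E[X²] = Var(X) + (E[X])² = 14 + (14)² = 210
E[X(X-1)] = 210 - 14 = 196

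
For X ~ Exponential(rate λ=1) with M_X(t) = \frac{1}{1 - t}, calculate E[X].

To find E[X], compute M^(1)(0):
M^(1)(t) = \frac{1}{\left(1 - t\right)^{2}}
M^(1)(0) = 1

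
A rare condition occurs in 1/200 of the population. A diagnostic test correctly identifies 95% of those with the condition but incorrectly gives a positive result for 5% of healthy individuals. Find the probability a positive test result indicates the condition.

Let D = the rare event, + = positive/flagged.
P(D) = 1/200
P(+|D) = 95/100 = 19/20
P(+|D') = 5/100 = 1/20
P(+) = P(+|D)P(D) + P(+|D')P(D')
     = \frac{19}{20} × \frac{1}{200} + \frac{1}{20} × \frac{199}{200}
     = \frac{109}{2000}
P(D|+) = P(+|D)P(D)/P(+) = \frac{19}{218}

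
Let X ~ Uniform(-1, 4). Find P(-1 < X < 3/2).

P(-1 < X < 3/2) = ∫_{-1}^{3/2} f(x) dx
where f(x) = \frac{1}{5}
= \frac{1}{2}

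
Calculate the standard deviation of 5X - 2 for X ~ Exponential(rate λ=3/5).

For X ~ Exponential(rate λ=3/5):
Var(X) = \frac{25}{9}
SD(X) = √(Var(X)) = √(\frac{25}{9}) = \frac{5}{3}
SD(5X - 2) = |5| × SD(X) = 5 × \frac{5}{3} = \frac{25}{3}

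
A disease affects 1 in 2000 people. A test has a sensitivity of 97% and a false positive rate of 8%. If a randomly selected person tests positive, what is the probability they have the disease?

Let D = the rare event, + = positive/flagged.
P(D) = 1/2000
P(+|D) = 97/100
P(+|D') = 8/100 = 2/25
P(+) = P(+|D)P(D) + P(+|D')P(D')
     = \frac{97}{100} × \frac{1}{2000} + \frac{2}{25} × \frac{1999}{2000}
     = \frac{16089}{200000}
P(D|+) = P(+|D)P(D)/P(+) = \frac{97}{16089}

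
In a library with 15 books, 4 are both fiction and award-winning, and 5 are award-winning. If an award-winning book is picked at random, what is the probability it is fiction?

P(A ∩ B) = 4/15
P(B) = 5/15 = 1/3
P(A|B) = P(A ∩ B) / P(B) = (4/15) / (1/3) = 4/5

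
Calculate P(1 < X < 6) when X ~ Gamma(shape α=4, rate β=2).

P(1 < X < 6) = ∫_{1}^{6} f(x) dx
where f(x) = \frac{8 x^{3} e^{- 2 x}}{3}
= \frac{-1119 + 19 e^{10}}{3 e^{12}}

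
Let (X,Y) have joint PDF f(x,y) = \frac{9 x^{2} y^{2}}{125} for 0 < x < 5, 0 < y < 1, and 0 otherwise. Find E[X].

f_X(x) = ∫_0^1 \frac{9 x^{2} y^{2}}{125} dy = \frac{3 x^{2}}{125}
E[X] = ∫_0^5 x × (\frac{3 x^{2}}{125}) dx = \frac{15}{4}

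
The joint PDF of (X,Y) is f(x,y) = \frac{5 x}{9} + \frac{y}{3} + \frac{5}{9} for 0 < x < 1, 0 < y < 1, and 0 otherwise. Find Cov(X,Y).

E[XY] = ∫∫ xy × f(x,y) dx dy = \frac{31}{108}
E[X] = \frac{59}{108}
E[Y] = \frac{19}{36}
Cov(X,Y) = E[XY] - E[X]E[Y] = - \frac{5}{3888}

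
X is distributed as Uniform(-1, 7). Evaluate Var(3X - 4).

For X ~ Uniform(-1, 7):
Var(X) = \frac{16}{3}
Var(3X - 4) = (3)² × Var(X) = 9 × \frac{16}{3} = 48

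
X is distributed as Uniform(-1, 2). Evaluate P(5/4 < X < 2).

P(5/4 < X < 2) = ∫_{5/4}^{2} f(x) dx
where f(x) = \frac{1}{3}
= \frac{1}{4}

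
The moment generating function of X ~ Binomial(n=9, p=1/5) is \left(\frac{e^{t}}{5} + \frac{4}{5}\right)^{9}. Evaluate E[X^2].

To find E[X^2], compute M^(2)(0):
M^(1)(t) = \frac{9 \left(\frac{e^{t}}{5} + \frac{4}{5}\right)^{8} e^{t}}{5}
M^(2)(t) = \frac{9 \left(\frac{e^{t}}{5} + \frac{4}{5}\right)^{8} e^{t}}{5} + \frac{72 \left(\frac{e^{t}}{5} + \frac{4}{5}\right)^{7} e^{2 t}}{25}
M^(2)(0) = \frac{117}{25}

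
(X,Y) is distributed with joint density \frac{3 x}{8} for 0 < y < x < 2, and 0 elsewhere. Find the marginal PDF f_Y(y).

f_Y(y) = ∫_y^2 \frac{3 x}{8} dx = \frac{3}{4} - \frac{3 y^{2}}{16}
for 0 < y < 2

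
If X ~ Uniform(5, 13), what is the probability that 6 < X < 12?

P(6 < X < 12) = ∫_{6}^{12} f(x) dx
where f(x) = \frac{1}{8}
= \frac{3}{4}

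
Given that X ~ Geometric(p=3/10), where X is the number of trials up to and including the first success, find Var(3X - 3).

For X ~ Geometric(p=3/10), where X is the number of trials up to and including the first success:
Var(X) = \frac{70}{9}
Var(3X - 3) = (3)² × Var(X) = 9 × \frac{70}{9} = 70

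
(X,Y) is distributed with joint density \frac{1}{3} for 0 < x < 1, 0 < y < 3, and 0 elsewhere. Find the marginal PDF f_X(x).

f_X(x) = ∫_0^3 f(x,y) dy
= ∫_0^3 \frac{1}{3} dy
= 1 for 0 < x < 1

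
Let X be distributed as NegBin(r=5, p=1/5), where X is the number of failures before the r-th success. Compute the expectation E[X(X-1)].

E[X(X-1)] = E[X² - X] = E[X²] - E[X]
E[X] = 20
E[X²] = Var(X) + (E[X])² = 100 + (20)² = 500
E[X(X-1)] = 500 - 20 = 480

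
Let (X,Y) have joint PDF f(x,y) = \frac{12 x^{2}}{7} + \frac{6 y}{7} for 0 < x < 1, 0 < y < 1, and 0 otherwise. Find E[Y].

E[Y] = ∫_0^1 ∫_0^1 y × f(x,y) dx dy
= \frac{4}{7}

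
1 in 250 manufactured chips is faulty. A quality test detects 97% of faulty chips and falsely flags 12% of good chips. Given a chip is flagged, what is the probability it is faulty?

Let D = the rare event, + = positive/flagged.
P(D) = 1/250
P(+|D) = 97/100
P(+|D') = 12/100 = 3/25
P(+) = P(+|D)P(D) + P(+|D')P(D')
     = \frac{97}{100} × \frac{1}{250} + \frac{3}{25} × \frac{249}{250}
     = \frac{617}{5000}
P(D|+) = P(+|D)P(D)/P(+) = \frac{97}{3085}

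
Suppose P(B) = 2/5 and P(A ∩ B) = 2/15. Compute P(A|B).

P(A|B) = P(A ∩ B) / P(B)
= (2/15) / (2/5)
= 1/3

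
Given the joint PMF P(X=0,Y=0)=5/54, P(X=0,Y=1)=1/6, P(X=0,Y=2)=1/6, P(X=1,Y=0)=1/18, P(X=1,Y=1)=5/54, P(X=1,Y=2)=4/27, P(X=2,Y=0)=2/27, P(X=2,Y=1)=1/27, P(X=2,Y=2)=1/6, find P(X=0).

P(X=0) = P(X=0,Y=0) + P(X=0,Y=1) + P(X=0,Y=2)
= 5/54 + 1/6 + 1/6
= 23/54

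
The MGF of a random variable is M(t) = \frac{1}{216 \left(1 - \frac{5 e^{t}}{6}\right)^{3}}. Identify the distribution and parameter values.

The MGF M(t) = \frac{1}{216 \left(1 - \frac{5 e^{t}}{6}\right)^{3}} is the standard form for the NegativeBinomial distribution.
Comparing with the known MGF formula identifies: NegBin(r=3, p=1/6), X = failures before r-th success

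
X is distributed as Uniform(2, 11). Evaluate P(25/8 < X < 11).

P(25/8 < X < 11) = ∫_{25/8}^{11} f(x) dx
where f(x) = \frac{1}{9}
= \frac{7}{8}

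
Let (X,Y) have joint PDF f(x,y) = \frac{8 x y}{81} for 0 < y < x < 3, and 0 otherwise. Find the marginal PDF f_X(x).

f_X(x) = ∫_0^x \frac{8 x y}{81} dy = \frac{4 x^{3}}{81}
for 0 < x < 3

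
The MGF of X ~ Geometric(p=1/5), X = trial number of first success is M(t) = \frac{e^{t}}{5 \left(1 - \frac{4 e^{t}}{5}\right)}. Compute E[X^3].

To find E[X^3], compute M^(3)(0):
M^(1)(t) = \frac{e^{t}}{5 \left(1 - \frac{4 e^{t}}{5}\right)} + \frac{4 e^{2 t}}{25 \left(1 - \frac{4 e^{t}}{5}\right)^{2}}
M^(2)(t) = \frac{e^{t}}{5 \left(1 - \frac{4 e^{t}}{5}\right)} + \frac{12 e^{2 t}}{25 \left(1 - \frac{4 e^{t}}{5}\right)^{2}} + \frac{32 e^{3 t}}{125 \left(1 - \frac{4 e^{t}}{5}\right)^{3}}
M^(3)(t) = \frac{e^{t}}{5 \left(1 - \frac{4 e^{t}}{5}\right)} + \frac{28 e^{2 t}}{25 \left(1 - \frac{4 e^{t}}{5}\right)^{2}} + \frac{192 e^{3 t}}{125 \left(1 - \frac{4 e^{t}}{5}\right)^{3}} + \frac{384 e^{4 t}}{625 \left(1 - \frac{4 e^{t}}{5}\right)^{4}}
M^(3)(0) = 605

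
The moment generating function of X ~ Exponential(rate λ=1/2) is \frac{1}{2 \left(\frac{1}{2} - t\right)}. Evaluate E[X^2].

To find E[X^2], compute M^(2)(0):
M^(1)(t) = \frac{1}{2 \left(\frac{1}{2} - t\right)^{2}}
M^(2)(t) = \frac{1}{\left(\frac{1}{2} - t\right)^{3}}
M^(2)(0) = 8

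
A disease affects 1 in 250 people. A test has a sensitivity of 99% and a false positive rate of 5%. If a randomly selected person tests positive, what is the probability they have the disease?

Let D = the rare event, + = positive/flagged.
P(D) = 1/250
P(+|D) = 99/100
P(+|D') = 5/100 = 1/20
P(+) = P(+|D)P(D) + P(+|D')P(D')
     = \frac{99}{100} × \frac{1}{250} + \frac{1}{20} × \frac{249}{250}
     = \frac{168}{3125}
P(D|+) = P(+|D)P(D)/P(+) = \frac{33}{448}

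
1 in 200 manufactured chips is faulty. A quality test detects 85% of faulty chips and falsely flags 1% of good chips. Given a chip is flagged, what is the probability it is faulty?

Let D = the rare event, + = positive/flagged.
P(D) = 1/200
P(+|D) = 85/100 = 17/20
P(+|D') = 1/100
P(+) = P(+|D)P(D) + P(+|D')P(D')
     = \frac{17}{20} × \frac{1}{200} + \frac{1}{100} × \frac{199}{200}
     = \frac{71}{5000}
P(D|+) = P(+|D)P(D)/P(+) = \frac{85}{284}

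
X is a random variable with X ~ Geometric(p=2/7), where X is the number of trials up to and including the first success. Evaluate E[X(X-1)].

E[X(X-1)] = E[X² - X] = E[X²] - E[X]
E[X] = \frac{7}{2}
E[X²] = Var(X) + (E[X])² = \frac{35}{4} + (\frac{7}{2})² = 21
E[X(X-1)] = 21 - \frac{7}{2} = \frac{35}{2}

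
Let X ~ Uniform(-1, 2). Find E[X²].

Using the identity E[X²] = Var(X) + (E[X])²:
E[X] = \frac{1}{2}
Var(X) = \frac{3}{4}
E[X²] = \frac{3}{4} + (\frac{1}{2})²
= 1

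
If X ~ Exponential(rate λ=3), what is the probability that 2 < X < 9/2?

P(2 < X < 9/2) = ∫_{2}^{9/2} f(x) dx
where f(x) = 3 e^{- 3 x}
= - \frac{1}{e^{\frac{27}{2}}} + e^{-6}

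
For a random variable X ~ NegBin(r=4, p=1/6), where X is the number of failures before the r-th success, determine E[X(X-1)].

E[X(X-1)] = E[X² - X] = E[X²] - E[X]
E[X] = 20
E[X²] = Var(X) + (E[X])² = 120 + (20)² = 520
E[X(X-1)] = 520 - 20 = 500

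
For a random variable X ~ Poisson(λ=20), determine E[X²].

Using the identity E[X²] = Var(X) + (E[X])²:
E[X] = 20
Var(X) = 20
E[X²] = 20 + (20)²
= 420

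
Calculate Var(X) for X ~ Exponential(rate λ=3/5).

For X ~ Exponential(rate λ=3/5):
Var(X) = \frac{25}{9}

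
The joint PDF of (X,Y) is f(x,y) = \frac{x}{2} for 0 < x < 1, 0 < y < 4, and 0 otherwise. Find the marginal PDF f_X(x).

f_X(x) = ∫_0^4 f(x,y) dy
= ∫_0^4 \frac{x}{2} dy
= 2 x for 0 < x < 1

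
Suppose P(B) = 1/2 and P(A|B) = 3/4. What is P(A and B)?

By definition, P(A|B) = P(A ∩ B) / P(B)
So P(A ∩ B) = P(A|B) × P(B)
= 3/4 × 1/2
= 3/8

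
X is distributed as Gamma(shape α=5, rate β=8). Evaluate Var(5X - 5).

For X ~ Gamma(shape α=5, rate β=8):
Var(X) = \frac{5}{64}
Var(5X - 5) = (5)² × Var(X) = 25 × \frac{5}{64} = \frac{125}{64}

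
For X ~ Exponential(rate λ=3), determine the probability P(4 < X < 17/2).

P(4 < X < 17/2) = ∫_{4}^{17/2} f(x) dx
where f(x) = 3 e^{- 3 x}
= - \frac{1}{e^{\frac{51}{2}}} + e^{-12}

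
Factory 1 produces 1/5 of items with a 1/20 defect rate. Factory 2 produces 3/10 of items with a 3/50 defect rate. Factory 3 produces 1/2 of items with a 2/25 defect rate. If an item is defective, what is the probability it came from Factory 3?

Using Bayes' theorem:
P(F1) = 1/5, P(D|F1) = 1/20
P(F2) = 3/10, P(D|F2) = 3/50
P(F3) = 1/2, P(D|F3) = 2/25
P(D) = P(D|F1)P(F1) + P(D|F2)P(F2) + P(D|F3)P(F3)
     = \frac{17}{250}
P(F3|D) = P(D|F3)P(F3) / P(D)
= \frac{10}{17}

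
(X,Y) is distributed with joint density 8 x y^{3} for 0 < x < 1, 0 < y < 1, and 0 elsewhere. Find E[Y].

E[Y] = ∫_0^1 ∫_0^1 y × f(x,y) dx dy
= \frac{4}{5}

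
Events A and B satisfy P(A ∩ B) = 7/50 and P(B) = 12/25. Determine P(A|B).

P(A|B) = P(A ∩ B) / P(B)
= (7/50) / (12/25)
= 7/24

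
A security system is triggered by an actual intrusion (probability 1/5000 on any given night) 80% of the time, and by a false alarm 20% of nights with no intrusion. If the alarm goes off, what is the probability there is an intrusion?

Let D = the rare event, + = positive/flagged.
P(D) = 1/5000
P(+|D) = 80/100 = 4/5
P(+|D') = 20/100 = 1/5
P(+) = P(+|D)P(D) + P(+|D')P(D')
     = \frac{4}{5} × \frac{1}{5000} + \frac{1}{5} × \frac{4999}{5000}
     = \frac{5003}{25000}
P(D|+) = P(+|D)P(D)/P(+) = \frac{4}{5003}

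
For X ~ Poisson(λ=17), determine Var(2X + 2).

For X ~ Poisson(λ=17):
Var(X) = 17
Var(2X + 2) = (2)² × Var(X) = 4 × 17 = 68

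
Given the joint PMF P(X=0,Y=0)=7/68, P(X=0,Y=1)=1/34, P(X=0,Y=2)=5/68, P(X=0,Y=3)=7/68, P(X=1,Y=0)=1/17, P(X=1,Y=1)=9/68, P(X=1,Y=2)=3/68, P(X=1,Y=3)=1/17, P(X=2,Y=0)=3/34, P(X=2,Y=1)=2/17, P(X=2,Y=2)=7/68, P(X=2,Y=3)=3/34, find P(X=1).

P(X=1) = P(X=1,Y=0) + P(X=1,Y=1) + P(X=1,Y=2) + P(X=1,Y=3)
= 1/17 + 9/68 + 3/68 + 1/17
= 5/17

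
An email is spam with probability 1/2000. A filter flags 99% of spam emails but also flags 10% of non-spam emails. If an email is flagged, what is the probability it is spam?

Let D = the rare event, + = positive/flagged.
P(D) = 1/2000
P(+|D) = 99/100
P(+|D') = 10/100 = 1/10
P(+) = P(+|D)P(D) + P(+|D')P(D')
     = \frac{99}{100} × \frac{1}{2000} + \frac{1}{10} × \frac{1999}{2000}
     = \frac{20089}{200000}
P(D|+) = P(+|D)P(D)/P(+) = \frac{99}{20089}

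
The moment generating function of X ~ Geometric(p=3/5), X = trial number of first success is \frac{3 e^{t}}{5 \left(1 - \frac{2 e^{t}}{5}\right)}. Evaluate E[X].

To find E[X], compute M^(1)(0):
M^(1)(t) = \frac{3 e^{t}}{5 \left(1 - \frac{2 e^{t}}{5}\right)} + \frac{6 e^{2 t}}{25 \left(1 - \frac{2 e^{t}}{5}\right)^{2}}
M^(1)(0) = \frac{5}{3}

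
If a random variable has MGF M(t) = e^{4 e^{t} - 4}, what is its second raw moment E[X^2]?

To find E[X^2], compute M^(2)(0):
M^(1)(t) = 4 e^{t} e^{4 e^{t} - 4}
M^(2)(t) = 16 e^{2 t} e^{4 e^{t} - 4} + 4 e^{t} e^{4 e^{t} - 4}
M^(2)(0) = 20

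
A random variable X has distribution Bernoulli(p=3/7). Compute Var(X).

For X ~ Bernoulli(p=3/7):
Var(X) = \frac{12}{49}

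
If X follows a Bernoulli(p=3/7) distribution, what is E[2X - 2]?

For X ~ Bernoulli(p=3/7):
E[X] = \frac{3}{7}
E[2X - 2] = 2 × E[X] - 2 = - \frac{8}{7}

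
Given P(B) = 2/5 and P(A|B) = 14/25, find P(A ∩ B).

By definition, P(A|B) = P(A ∩ B) / P(B)
So P(A ∩ B) = P(A|B) × P(B)
= 14/25 × 2/5
= 28/125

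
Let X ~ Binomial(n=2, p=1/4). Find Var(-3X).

For X ~ Binomial(n=2, p=1/4):
Var(X) = \frac{3}{8}
Var(-3X) = (-3)² × Var(X) = 9 × \frac{3}{8} = \frac{27}{8}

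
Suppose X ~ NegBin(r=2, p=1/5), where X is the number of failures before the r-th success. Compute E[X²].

Using the identity E[X²] = Var(X) + (E[X])²:
E[X] = 8
Var(X) = 40
E[X²] = 40 + (8)²
= 104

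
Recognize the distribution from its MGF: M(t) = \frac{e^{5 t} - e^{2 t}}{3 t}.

The MGF M(t) = \frac{e^{5 t} - e^{2 t}}{3 t} is the standard form for the Uniform distribution.
Comparing with the known MGF formula identifies: Uniform(2, 5)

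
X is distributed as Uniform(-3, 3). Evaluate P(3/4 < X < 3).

P(3/4 < X < 3) = ∫_{3/4}^{3} f(x) dx
where f(x) = \frac{1}{6}
= \frac{3}{8}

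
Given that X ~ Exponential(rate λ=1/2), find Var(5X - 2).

For X ~ Exponential(rate λ=1/2):
Var(X) = 4
Var(5X - 2) = (5)² × Var(X) = 25 × 4 = 100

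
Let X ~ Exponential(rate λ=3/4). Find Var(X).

For X ~ Exponential(rate λ=3/4):
Var(X) = \frac{16}{9}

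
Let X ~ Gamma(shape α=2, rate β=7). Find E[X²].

Using the identity E[X²] = Var(X) + (E[X])²:
E[X] = \frac{2}{7}
Var(X) = \frac{2}{49}
E[X²] = \frac{2}{49} + (\frac{2}{7})²
= \frac{6}{49}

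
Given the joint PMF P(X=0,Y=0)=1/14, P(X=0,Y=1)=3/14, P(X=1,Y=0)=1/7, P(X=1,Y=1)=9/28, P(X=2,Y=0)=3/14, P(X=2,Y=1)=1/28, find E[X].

First find marginal of X:
P(X=0) = 2/7
P(X=1) = 13/28
P(X=2) = 1/4
E[X] = 0 × 2/7 + 1 × 13/28 + 2 × 1/4 = 27/28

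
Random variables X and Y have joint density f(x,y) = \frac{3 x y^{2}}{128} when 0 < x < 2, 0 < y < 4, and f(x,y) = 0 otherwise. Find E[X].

f_X(x) = ∫_0^4 \frac{3 x y^{2}}{128} dy = \frac{x}{2}
E[X] = ∫_0^2 x × (\frac{x}{2}) dx = \frac{4}{3}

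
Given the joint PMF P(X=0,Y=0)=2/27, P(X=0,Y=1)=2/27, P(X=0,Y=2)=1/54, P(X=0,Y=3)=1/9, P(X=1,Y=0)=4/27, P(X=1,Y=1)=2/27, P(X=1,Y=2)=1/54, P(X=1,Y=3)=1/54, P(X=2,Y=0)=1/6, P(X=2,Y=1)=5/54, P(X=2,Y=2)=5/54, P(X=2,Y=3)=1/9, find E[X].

First find marginal of X:
P(X=0) = 5/18
P(X=1) = 7/27
P(X=2) = 25/54
E[X] = 0 × 5/18 + 1 × 7/27 + 2 × 25/54 = 32/27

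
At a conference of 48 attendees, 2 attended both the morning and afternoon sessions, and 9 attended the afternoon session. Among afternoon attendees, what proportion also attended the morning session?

P(A ∩ B) = 2/48 = 1/24
P(B) = 9/48 = 3/16
P(A|B) = P(A ∩ B) / P(B) = (1/24) / (3/16) = 2/9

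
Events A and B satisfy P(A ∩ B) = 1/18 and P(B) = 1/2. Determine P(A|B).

P(A|B) = P(A ∩ B) / P(B)
= (1/18) / (1/2)
= 1/9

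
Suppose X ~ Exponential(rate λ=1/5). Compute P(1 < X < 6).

P(1 < X < 6) = ∫_{1}^{6} f(x) dx
where f(x) = \frac{e^{- \frac{x}{5}}}{5}
= - \frac{1 - e}{e^{\frac{6}{5}}}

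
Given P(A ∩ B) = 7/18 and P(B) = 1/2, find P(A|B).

P(A|B) = P(A ∩ B) / P(B)
= (7/18) / (1/2)
= 7/9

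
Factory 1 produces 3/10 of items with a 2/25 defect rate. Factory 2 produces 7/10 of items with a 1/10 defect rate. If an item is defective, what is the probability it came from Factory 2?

Using Bayes' theorem:
P(F1) = 3/10, P(D|F1) = 2/25
P(F2) = 7/10, P(D|F2) = 1/10
P(D) = P(D|F1)P(F1) + P(D|F2)P(F2)
     = \frac{47}{500}
P(F2|D) = P(D|F2)P(F2) / P(D)
= \frac{35}{47}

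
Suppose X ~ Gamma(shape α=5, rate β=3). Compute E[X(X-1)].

E[X(X-1)] = E[X² - X] = E[X²] - E[X]
E[X] = \frac{5}{3}
E[X²] = Var(X) + (E[X])² = \frac{5}{9} + (\frac{5}{3})² = \frac{10}{3}
E[X(X-1)] = \frac{10}{3} - \frac{5}{3} = \frac{5}{3}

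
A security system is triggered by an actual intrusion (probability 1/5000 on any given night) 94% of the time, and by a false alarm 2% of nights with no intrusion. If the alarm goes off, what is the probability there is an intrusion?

Let D = the rare event, + = positive/flagged.
P(D) = 1/5000
P(+|D) = 94/100 = 47/50
P(+|D') = 2/100 = 1/50
P(+) = P(+|D)P(D) + P(+|D')P(D')
     = \frac{47}{50} × \frac{1}{5000} + \frac{1}{50} × \frac{4999}{5000}
     = \frac{2523}{125000}
P(D|+) = P(+|D)P(D)/P(+) = \frac{47}{5046}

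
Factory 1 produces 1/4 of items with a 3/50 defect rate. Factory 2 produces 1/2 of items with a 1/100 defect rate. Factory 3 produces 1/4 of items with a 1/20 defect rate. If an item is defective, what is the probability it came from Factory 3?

Using Bayes' theorem:
P(F1) = 1/4, P(D|F1) = 3/50
P(F2) = 1/2, P(D|F2) = 1/100
P(F3) = 1/4, P(D|F3) = 1/20
P(D) = P(D|F1)P(F1) + P(D|F2)P(F2) + P(D|F3)P(F3)
     = \frac{13}{400}
P(F3|D) = P(D|F3)P(F3) / P(D)
= \frac{5}{13}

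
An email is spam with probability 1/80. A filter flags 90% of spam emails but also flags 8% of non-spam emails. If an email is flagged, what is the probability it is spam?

Let D = the rare event, + = positive/flagged.
P(D) = 1/80
P(+|D) = 90/100 = 9/10
P(+|D') = 8/100 = 2/25
P(+) = P(+|D)P(D) + P(+|D')P(D')
     = \frac{9}{10} × \frac{1}{80} + \frac{2}{25} × \frac{79}{80}
     = \frac{361}{4000}
P(D|+) = P(+|D)P(D)/P(+) = \frac{45}{361}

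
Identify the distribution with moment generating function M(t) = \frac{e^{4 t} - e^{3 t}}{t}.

The MGF M(t) = \frac{e^{4 t} - e^{3 t}}{t} is the standard form for the Uniform distribution.
Comparing with the known MGF formula identifies: Uniform(3, 4)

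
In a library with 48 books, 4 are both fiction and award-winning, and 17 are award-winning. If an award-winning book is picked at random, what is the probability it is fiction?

P(A ∩ B) = 4/48 = 1/12
P(B) = 17/48
P(A|B) = P(A ∩ B) / P(B) = (1/12) / (17/48) = 4/17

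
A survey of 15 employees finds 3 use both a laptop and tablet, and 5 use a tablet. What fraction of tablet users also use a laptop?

P(A ∩ B) = 3/15 = 1/5
P(B) = 5/15 = 1/3
P(A|B) = P(A ∩ B) / P(B) = (1/5) / (1/3) = 3/5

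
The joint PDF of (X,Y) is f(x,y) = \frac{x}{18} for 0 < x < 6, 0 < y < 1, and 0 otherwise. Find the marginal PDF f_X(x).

f_X(x) = ∫_0^1 f(x,y) dy
= ∫_0^1 \frac{x}{18} dy
= \frac{x}{18} for 0 < x < 6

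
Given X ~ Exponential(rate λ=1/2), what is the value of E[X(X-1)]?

E[X(X-1)] = E[X² - X] = E[X²] - E[X]
E[X] = 2
E[X²] = Var(X) + (E[X])² = 4 + (2)² = 8
E[X(X-1)] = 8 - 2 = 6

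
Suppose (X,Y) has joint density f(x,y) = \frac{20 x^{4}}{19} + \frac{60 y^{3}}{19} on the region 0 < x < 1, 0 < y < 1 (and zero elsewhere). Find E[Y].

E[Y] = ∫_0^1 ∫_0^1 y × f(x,y) dx dy
= \frac{14}{19}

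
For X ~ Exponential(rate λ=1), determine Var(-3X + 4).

For X ~ Exponential(rate λ=1):
Var(X) = 1
Var(-3X + 4) = (-3)² × Var(X) = 9 × 1 = 9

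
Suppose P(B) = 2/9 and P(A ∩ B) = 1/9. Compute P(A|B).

P(A|B) = P(A ∩ B) / P(B)
= (1/9) / (2/9)
= 1/2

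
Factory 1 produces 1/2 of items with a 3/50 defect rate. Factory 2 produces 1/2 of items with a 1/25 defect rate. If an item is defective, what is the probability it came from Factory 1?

Using Bayes' theorem:
P(F1) = 1/2, P(D|F1) = 3/50
P(F2) = 1/2, P(D|F2) = 1/25
P(D) = P(D|F1)P(F1) + P(D|F2)P(F2)
     = \frac{1}{20}
P(F1|D) = P(D|F1)P(F1) / P(D)
= \frac{3}{5}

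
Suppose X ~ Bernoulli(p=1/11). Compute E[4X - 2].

For X ~ Bernoulli(p=1/11):
E[X] = \frac{1}{11}
E[4X - 2] = 4 × E[X] - 2 = - \frac{18}{11}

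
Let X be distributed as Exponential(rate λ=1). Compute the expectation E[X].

For X ~ Exponential(rate λ=1), the expected value is:
E[X] = 1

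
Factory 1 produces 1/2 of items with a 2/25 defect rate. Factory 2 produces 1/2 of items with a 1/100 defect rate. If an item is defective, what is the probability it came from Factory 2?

Using Bayes' theorem:
P(F1) = 1/2, P(D|F1) = 2/25
P(F2) = 1/2, P(D|F2) = 1/100
P(D) = P(D|F1)P(F1) + P(D|F2)P(F2)
     = \frac{9}{200}
P(F2|D) = P(D|F2)P(F2) / P(D)
= \frac{1}{9}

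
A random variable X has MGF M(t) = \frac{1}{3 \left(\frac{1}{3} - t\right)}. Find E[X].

To find E[X], compute M^(1)(0):
M^(1)(t) = \frac{1}{3 \left(\frac{1}{3} - t\right)^{2}}
M^(1)(0) = 3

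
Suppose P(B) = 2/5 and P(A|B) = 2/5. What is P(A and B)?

By definition, P(A|B) = P(A ∩ B) / P(B)
So P(A ∩ B) = P(A|B) × P(B)
= 2/5 × 2/5
= 4/25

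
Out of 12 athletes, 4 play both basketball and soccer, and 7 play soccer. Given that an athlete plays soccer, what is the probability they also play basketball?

P(A ∩ B) = 4/12 = 1/3
P(B) = 7/12
P(A|B) = P(A ∩ B) / P(B) = (1/3) / (7/12) = 4/7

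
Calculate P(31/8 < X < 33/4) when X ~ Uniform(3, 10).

P(31/8 < X < 33/4) = ∫_{31/8}^{33/4} f(x) dx
where f(x) = \frac{1}{7}
= \frac{5}{8}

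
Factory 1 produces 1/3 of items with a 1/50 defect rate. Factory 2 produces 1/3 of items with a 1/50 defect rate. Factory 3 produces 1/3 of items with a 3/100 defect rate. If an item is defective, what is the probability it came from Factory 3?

Using Bayes' theorem:
P(F1) = 1/3, P(D|F1) = 1/50
P(F2) = 1/3, P(D|F2) = 1/50
P(F3) = 1/3, P(D|F3) = 3/100
P(D) = P(D|F1)P(F1) + P(D|F2)P(F2) + P(D|F3)P(F3)
     = \frac{7}{300}
P(F3|D) = P(D|F3)P(F3) / P(D)
= \frac{3}{7}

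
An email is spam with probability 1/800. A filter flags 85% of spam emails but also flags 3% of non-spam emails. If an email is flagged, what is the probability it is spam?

Let D = the rare event, + = positive/flagged.
P(D) = 1/800
P(+|D) = 85/100 = 17/20
P(+|D') = 3/100
P(+) = P(+|D)P(D) + P(+|D')P(D')
     = \frac{17}{20} × \frac{1}{800} + \frac{3}{100} × \frac{799}{800}
     = \frac{1241}{40000}
P(D|+) = P(+|D)P(D)/P(+) = \frac{5}{146}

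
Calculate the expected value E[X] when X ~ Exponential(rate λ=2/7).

For X ~ Exponential(rate λ=2/7), the expected value is:
E[X] = \frac{7}{2}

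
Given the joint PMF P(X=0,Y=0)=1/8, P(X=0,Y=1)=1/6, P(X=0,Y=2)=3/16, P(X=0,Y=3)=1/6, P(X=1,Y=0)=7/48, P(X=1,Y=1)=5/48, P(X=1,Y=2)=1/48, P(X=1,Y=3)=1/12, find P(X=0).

P(X=0) = P(X=0,Y=0) + P(X=0,Y=1) + P(X=0,Y=2) + P(X=0,Y=3)
= 1/8 + 1/6 + 3/16 + 1/6
= 31/48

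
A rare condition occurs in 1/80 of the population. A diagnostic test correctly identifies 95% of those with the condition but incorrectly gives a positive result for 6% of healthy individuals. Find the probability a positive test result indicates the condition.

Let D = the rare event, + = positive/flagged.
P(D) = 1/80
P(+|D) = 95/100 = 19/20
P(+|D') = 6/100 = 3/50
P(+) = P(+|D)P(D) + P(+|D')P(D')
     = \frac{19}{20} × \frac{1}{80} + \frac{3}{50} × \frac{79}{80}
     = \frac{569}{8000}
P(D|+) = P(+|D)P(D)/P(+) = \frac{95}{569}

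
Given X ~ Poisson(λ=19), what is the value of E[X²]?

Using the identity E[X²] = Var(X) + (E[X])²:
E[X] = 19
Var(X) = 19
E[X²] = 19 + (19)²
= 380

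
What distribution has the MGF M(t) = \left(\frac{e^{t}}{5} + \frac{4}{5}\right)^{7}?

The MGF M(t) = \left(\frac{e^{t}}{5} + \frac{4}{5}\right)^{7} is the standard form for the Binomial distribution.
Comparing with the known MGF formula identifies: Binomial(n=7, p=1/5)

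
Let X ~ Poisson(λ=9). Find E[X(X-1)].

E[X(X-1)] = E[X² - X] = E[X²] - E[X]
E[X] = 9
E[X²] = Var(X) + (E[X])² = 9 + (9)² = 90
E[X(X-1)] = 90 - 9 = 81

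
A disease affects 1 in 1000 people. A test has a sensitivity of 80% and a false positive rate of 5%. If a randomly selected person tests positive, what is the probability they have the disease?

Let D = the rare event, + = positive/flagged.
P(D) = 1/1000
P(+|D) = 80/100 = 4/5
P(+|D') = 5/100 = 1/20
P(+) = P(+|D)P(D) + P(+|D')P(D')
     = \frac{4}{5} × \frac{1}{1000} + \frac{1}{20} × \frac{999}{1000}
     = \frac{203}{4000}
P(D|+) = P(+|D)P(D)/P(+) = \frac{16}{1015}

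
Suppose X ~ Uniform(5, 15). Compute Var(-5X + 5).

For X ~ Uniform(5, 15):
Var(X) = \frac{25}{3}
Var(-5X + 5) = (-5)² × Var(X) = 25 × \frac{25}{3} = \frac{625}{3}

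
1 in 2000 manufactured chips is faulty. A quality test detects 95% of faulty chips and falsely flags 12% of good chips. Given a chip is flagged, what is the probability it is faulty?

Let D = the rare event, + = positive/flagged.
P(D) = 1/2000
P(+|D) = 95/100 = 19/20
P(+|D') = 12/100 = 3/25
P(+) = P(+|D)P(D) + P(+|D')P(D')
     = \frac{19}{20} × \frac{1}{2000} + \frac{3}{25} × \frac{1999}{2000}
     = \frac{24083}{200000}
P(D|+) = P(+|D)P(D)/P(+) = \frac{95}{24083}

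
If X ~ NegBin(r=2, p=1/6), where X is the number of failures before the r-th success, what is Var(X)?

For X ~ NegBin(r=2, p=1/6), where X is the number of failures before the r-th success:
Var(X) = 60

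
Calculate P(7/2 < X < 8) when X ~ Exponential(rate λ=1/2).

P(7/2 < X < 8) = ∫_{7/2}^{8} f(x) dx
where f(x) = \frac{e^{- \frac{x}{2}}}{2}
= - \frac{1}{e^{4}} + e^{- \frac{7}{4}}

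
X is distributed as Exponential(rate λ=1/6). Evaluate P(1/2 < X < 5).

P(1/2 < X < 5) = ∫_{1/2}^{5} f(x) dx
where f(x) = \frac{e^{- \frac{x}{6}}}{6}
= - \frac{1}{e^{\frac{5}{6}}} + e^{- \frac{1}{12}}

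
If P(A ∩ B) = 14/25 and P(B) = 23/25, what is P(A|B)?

P(A|B) = P(A ∩ B) / P(B)
= (14/25) / (23/25)
= 14/23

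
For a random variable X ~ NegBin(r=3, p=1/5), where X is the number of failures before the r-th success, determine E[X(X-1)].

E[X(X-1)] = E[X² - X] = E[X²] - E[X]
E[X] = 12
E[X²] = Var(X) + (E[X])² = 60 + (12)² = 204
E[X(X-1)] = 204 - 12 = 192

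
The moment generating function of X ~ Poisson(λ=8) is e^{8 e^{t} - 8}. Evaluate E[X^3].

To find E[X^3], compute M^(3)(0):
M^(1)(t) = 8 e^{t} e^{8 e^{t} - 8}
M^(2)(t) = 64 e^{2 t} e^{8 e^{t} - 8} + 8 e^{t} e^{8 e^{t} - 8}
M^(3)(t) = 512 e^{3 t} e^{8 e^{t} - 8} + 192 e^{2 t} e^{8 e^{t} - 8} + 8 e^{t} e^{8 e^{t} - 8}
M^(3)(0) = 712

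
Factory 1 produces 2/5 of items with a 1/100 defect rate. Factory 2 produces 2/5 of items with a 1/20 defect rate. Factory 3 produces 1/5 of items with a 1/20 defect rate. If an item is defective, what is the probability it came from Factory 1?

Using Bayes' theorem:
P(F1) = 2/5, P(D|F1) = 1/100
P(F2) = 2/5, P(D|F2) = 1/20
P(F3) = 1/5, P(D|F3) = 1/20
P(D) = P(D|F1)P(F1) + P(D|F2)P(F2) + P(D|F3)P(F3)
     = \frac{17}{500}
P(F1|D) = P(D|F1)P(F1) / P(D)
= \frac{2}{17}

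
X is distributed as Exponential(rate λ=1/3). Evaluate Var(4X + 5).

For X ~ Exponential(rate λ=1/3):
Var(X) = 9
Var(4X + 5) = (4)² × Var(X) = 16 × 9 = 144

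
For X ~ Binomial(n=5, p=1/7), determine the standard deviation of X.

For X ~ Binomial(n=5, p=1/7):
Var(X) = \frac{30}{49}
SD(X) = √(Var(X)) = √(\frac{30}{49}) = \frac{\sqrt{30}}{7}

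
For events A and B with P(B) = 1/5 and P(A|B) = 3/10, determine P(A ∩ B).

By definition, P(A|B) = P(A ∩ B) / P(B)
So P(A ∩ B) = P(A|B) × P(B)
= 3/10 × 1/5
= 3/50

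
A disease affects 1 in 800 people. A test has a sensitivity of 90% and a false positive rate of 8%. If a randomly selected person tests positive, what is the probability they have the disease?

Let D = the rare event, + = positive/flagged.
P(D) = 1/800
P(+|D) = 90/100 = 9/10
P(+|D') = 8/100 = 2/25
P(+) = P(+|D)P(D) + P(+|D')P(D')
     = \frac{9}{10} × \frac{1}{800} + \frac{2}{25} × \frac{799}{800}
     = \frac{3241}{40000}
P(D|+) = P(+|D)P(D)/P(+) = \frac{45}{3241}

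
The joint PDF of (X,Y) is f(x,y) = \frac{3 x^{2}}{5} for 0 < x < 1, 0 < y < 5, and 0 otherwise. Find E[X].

f_X(x) = ∫_0^5 \frac{3 x^{2}}{5} dy = 3 x^{2}
E[X] = ∫_0^1 x × (3 x^{2}) dx = \frac{3}{4}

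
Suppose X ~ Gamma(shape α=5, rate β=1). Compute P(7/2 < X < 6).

P(7/2 < X < 6) = ∫_{7/2}^{6} f(x) dx
where f(x) = \frac{x^{4} e^{- x}}{24}
= - \frac{115}{e^{6}} + \frac{3075}{128 e^{\frac{7}{2}}}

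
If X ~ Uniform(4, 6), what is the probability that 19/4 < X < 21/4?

P(19/4 < X < 21/4) = ∫_{19/4}^{21/4} f(x) dx
where f(x) = \frac{1}{2}
= \frac{1}{4}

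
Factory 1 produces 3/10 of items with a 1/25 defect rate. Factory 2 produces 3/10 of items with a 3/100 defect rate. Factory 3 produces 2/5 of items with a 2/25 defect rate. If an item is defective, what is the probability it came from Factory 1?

Using Bayes' theorem:
P(F1) = 3/10, P(D|F1) = 1/25
P(F2) = 3/10, P(D|F2) = 3/100
P(F3) = 2/5, P(D|F3) = 2/25
P(D) = P(D|F1)P(F1) + P(D|F2)P(F2) + P(D|F3)P(F3)
     = \frac{53}{1000}
P(F1|D) = P(D|F1)P(F1) / P(D)
= \frac{12}{53}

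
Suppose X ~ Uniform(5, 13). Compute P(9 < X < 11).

P(9 < X < 11) = ∫_{9}^{11} f(x) dx
where f(x) = \frac{1}{8}
= \frac{1}{4}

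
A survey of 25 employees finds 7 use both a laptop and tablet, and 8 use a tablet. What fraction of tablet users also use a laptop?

P(A ∩ B) = 7/25
P(B) = 8/25
P(A|B) = P(A ∩ B) / P(B) = (7/25) / (8/25) = 7/8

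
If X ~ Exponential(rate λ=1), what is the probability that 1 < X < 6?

P(1 < X < 6) = ∫_{1}^{6} f(x) dx
where f(x) = e^{- x}
= - \frac{1 - e^{5}}{e^{6}}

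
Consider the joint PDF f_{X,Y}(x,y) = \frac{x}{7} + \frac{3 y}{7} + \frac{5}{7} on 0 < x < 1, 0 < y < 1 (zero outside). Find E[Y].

E[Y] = ∫_0^1 ∫_0^1 y × f(x,y) dx dy
= \frac{15}{28}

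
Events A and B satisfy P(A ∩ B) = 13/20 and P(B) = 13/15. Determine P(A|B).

P(A|B) = P(A ∩ B) / P(B)
= (13/20) / (13/15)
= 3/4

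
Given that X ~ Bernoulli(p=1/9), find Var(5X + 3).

For X ~ Bernoulli(p=1/9):
Var(X) = \frac{8}{81}
Var(5X + 3) = (5)² × Var(X) = 25 × \frac{8}{81} = \frac{200}{81}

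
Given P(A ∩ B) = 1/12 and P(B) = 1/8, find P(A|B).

P(A|B) = P(A ∩ B) / P(B)
= (1/12) / (1/8)
= 2/3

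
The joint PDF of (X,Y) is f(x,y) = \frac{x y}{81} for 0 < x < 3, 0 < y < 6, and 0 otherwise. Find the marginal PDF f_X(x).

f_X(x) = ∫_0^6 f(x,y) dy
= ∫_0^6 \frac{x y}{81} dy
= \frac{2 x}{9} for 0 < x < 3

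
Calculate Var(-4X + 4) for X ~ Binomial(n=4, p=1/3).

For X ~ Binomial(n=4, p=1/3):
Var(X) = \frac{8}{9}
Var(-4X + 4) = (-4)² × Var(X) = 16 × \frac{8}{9} = \frac{128}{9}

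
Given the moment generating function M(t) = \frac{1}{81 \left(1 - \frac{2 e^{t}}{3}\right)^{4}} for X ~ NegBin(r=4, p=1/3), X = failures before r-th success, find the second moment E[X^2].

To find E[X^2], compute M^(2)(0):
M^(1)(t) = \frac{8 e^{t}}{243 \left(1 - \frac{2 e^{t}}{3}\right)^{5}}
M^(2)(t) = \frac{8 e^{t}}{243 \left(1 - \frac{2 e^{t}}{3}\right)^{5}} + \frac{80 e^{2 t}}{729 \left(1 - \frac{2 e^{t}}{3}\right)^{6}}
M^(2)(0) = 88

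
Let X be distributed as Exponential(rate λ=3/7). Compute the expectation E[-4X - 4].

For X ~ Exponential(rate λ=3/7):
E[X] = \frac{7}{3}
E[-4X - 4] = -4 × E[X] - 4 = - \frac{40}{3}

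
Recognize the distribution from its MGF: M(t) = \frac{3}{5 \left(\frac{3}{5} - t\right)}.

The MGF M(t) = \frac{3}{5 \left(\frac{3}{5} - t\right)} is the standard form for the Exponential distribution.
Comparing with the known MGF formula identifies: Exponential(rate λ=3/5)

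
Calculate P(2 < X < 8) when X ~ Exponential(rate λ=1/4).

P(2 < X < 8) = ∫_{2}^{8} f(x) dx
where f(x) = \frac{e^{- \frac{x}{4}}}{4}
= - \frac{1}{e^{2}} + e^{- \frac{1}{2}}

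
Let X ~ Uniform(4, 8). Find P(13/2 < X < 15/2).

P(13/2 < X < 15/2) = ∫_{13/2}^{15/2} f(x) dx
where f(x) = \frac{1}{4}
= \frac{1}{4}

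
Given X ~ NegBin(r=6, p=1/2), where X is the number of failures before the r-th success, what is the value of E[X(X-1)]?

E[X(X-1)] = E[X² - X] = E[X²] - E[X]
E[X] = 6
E[X²] = Var(X) + (E[X])² = 12 + (6)² = 48
E[X(X-1)] = 48 - 6 = 42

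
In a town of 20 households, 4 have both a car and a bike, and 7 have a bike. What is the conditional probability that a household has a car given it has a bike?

P(A ∩ B) = 4/20 = 1/5
P(B) = 7/20
P(A|B) = P(A ∩ B) / P(B) = (1/5) / (7/20) = 4/7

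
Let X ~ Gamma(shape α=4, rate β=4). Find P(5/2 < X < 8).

P(5/2 < X < 8) = ∫_{5/2}^{8} f(x) dx
where f(x) = \frac{128 x^{3} e^{- 4 x}}{3}
= \frac{-18019 + 683 e^{22}}{3 e^{32}}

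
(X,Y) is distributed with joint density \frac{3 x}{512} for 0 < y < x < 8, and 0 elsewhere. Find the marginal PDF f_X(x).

f_X(x) = ∫_0^x \frac{3 x}{512} dy = \frac{3 x^{2}}{512}
for 0 < x < 8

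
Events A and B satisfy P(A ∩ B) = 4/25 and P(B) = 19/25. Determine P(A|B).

P(A|B) = P(A ∩ B) / P(B)
= (4/25) / (19/25)
= 4/19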